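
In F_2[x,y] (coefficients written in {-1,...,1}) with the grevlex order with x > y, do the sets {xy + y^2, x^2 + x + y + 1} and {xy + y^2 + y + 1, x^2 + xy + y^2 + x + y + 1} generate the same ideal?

For a fixed monomial order, each ideal has a unique reduced Gröbner basis; comparing bases decides equality.
Buchberger on the first generating set:
f_1 = xy + y^2, LT = xy.
f_2 = x^2 + x + y + 1, LT = x^2.

S(f_1,f_2): lcm = x^2y. S = xy^2 + xy + y^2 + y.
  reduce S modulo (f_1, f_2):
  remainder y^3 + y ≠ 0; add g_3 = y^3 + y to the basis.

The other S-polynomials (S(f_1,g_3), S(f_2,g_3)) all reduce to 0 modulo the current basis, so we have a Gröbner basis.
Inter-reduce: drop elements whose leading term is divisible by another's, tail-reduce, and make monic.
Reduced Gröbner basis: {y^3 + y, x^2 + x + y + 1, xy + y^2}.

Buchberger on the second generating set:
h_1 = xy + y^2 + y + 1, LT = xy.
h_2 = x^2 + xy + y^2 + x + y + 1, LT = x^2.

S(h_1,h_2): lcm = x^2y. S = y^3 + y^2 + x + y.
  reduce S modulo (h_1, h_2):
  remainder y^3 + y^2 + x + y ≠ 0; add k_3 = y^3 + y^2 + x + y to the basis.

The other S-polynomials (S(h_1,k_3), S(h_2,k_3)) all reduce to 0 modulo the current basis, so we have a Gröbner basis.
Inter-reduce: drop elements whose leading term is divisible by another's, tail-reduce, and make monic.
Reduced Gröbner basis: {y^3 + y^2 + x + y, x^2 + x, xy + y^2 + y + 1}.

These differ, so the ideals are not equal.
The choice of monomial ordering does not affect the verdict — as long as both bases are computed under the same ordering, their equality decides ideal equality.

No, the ideals differ.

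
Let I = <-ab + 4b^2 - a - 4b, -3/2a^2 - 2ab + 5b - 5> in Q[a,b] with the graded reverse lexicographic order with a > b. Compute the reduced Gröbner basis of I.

f_1 = -ab + 4b^2 - a - 4b, LT = ab.
f_2 = -3/2a^2 - 2ab + 5b - 5, LT = a^2.

S(f_1,f_2): lcm = a^2b. S = -16/3ab^2 + a^2 + 4ab + 10/3b^2 - 10/3b.
  reduce S modulo (f_1, f_2):
  remainder -64/3b^3 + 170/3b^2 - 8a - 32b - 10/3 ≠ 0; add g_3 = -64/3b^3 + 170/3b^2 - 8a - 32b - 10/3 to the basis.

The other S-polynomials (S(f_1,g_3), S(f_2,g_3)) all reduce to 0 modulo the current basis, so we have a Gröbner basis.

G = {b^3 - 85/32b^2 + 3/8a + 3/2b + 5/32, a^2 + 16/3b^2 - 4/3a - 26/3b + 10/3, ab - 4b^2 + a + 4b}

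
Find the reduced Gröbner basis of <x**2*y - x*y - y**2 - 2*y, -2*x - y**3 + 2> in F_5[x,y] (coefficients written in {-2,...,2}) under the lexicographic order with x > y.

G = {x - 2*y**3 - 1, y**7 - 2*y**4 + y**2 + 2*y}

The reduced Gröbner basis is the canonical form of the ideal for this ordering.

f_1 = x**2*y - x*y - y**2 - 2*y, LT = x**2*y.
f_2 = -2*x - y**3 + 2, LT = x.

S(f_1,f_2): lcm = x**2*y. S = 2*x*y**4 - y**2 - 2*y.
  leading term x*y**4: subtract (-y**4)·f_2 from 2*x*y**4 - y**2 - 2*y → -y**7 + 2*y**4 - y**2 - 2*y
  leading term y**7: no divisor's leading term divides it; move -y**7 to the remainder.
  leading term y**4: no divisor's leading term divides it; move 2*y**4 to the remainder.
  leading term y**2: no divisor's leading term divides it; move -y**2 to the remainder.
  leading term y: no divisor's leading term divides it; move -2*y to the remainder.
  remainder -y**7 + 2*y**4 - y**2 - 2*y ≠ 0; add g_3 = -y**7 + 2*y**4 - y**2 - 2*y to the basis.

S(f_1,g_3): lcm = x**2*y**7. S = 2*x**2*y**4 - x**2*y**2 - 2*x**2*y - x*y**7 - y**8 - 2*y**7.
  leading term x**2*y**4: subtract (2*y**3)·f_1 from 2*x**2*y**4 - x**2*y**2 - 2*x**2*y - x*y**7 - y**8 - 2*y**7 → -x**2*y**2 - 2*x**2*y - x*y**7 + 2*x*y**4 - y**8 - 2*y**7 + 2*y**5 - y**4
  leading term x**2*y**2: subtract (-y)·f_1 from -x**2*y**2 - 2*x**2*y - x*y**7 + 2*x*y**4 - y**8 - 2*y**7 + 2*y**5 - y**4 → -2*x**2*y - x*y**7 + 2*x*y**4 - x*y**2 - y**8 - 2*y**7 + 2*y**5 - y**4 - y**3 - 2*y**2
  leading term x**2*y: subtract (-2)·f_1 from -2*x**2*y - x*y**7 + 2*x*y**4 - x*y**2 - y**8 - 2*y**7 + 2*y**5 - y**4 - y**3 - 2*y**2 → -x*y**7 + 2*x*y**4 - x*y**2 - 2*x*y - y**8 - 2*y**7 + 2*y**5 - y**4 - y**3 + y**2 + y
  leading term x*y**7: subtract (-2*y**7)·f_2 from -x*y**7 + 2*x*y**4 - x*y**2 - 2*x*y - y**8 - 2*y**7 + 2*y**5 - y**4 - y**3 + y**2 + y → 2*x*y**4 - x*y**2 - 2*x*y - 2*y**10 - y**8 + 2*y**7 + 2*y**5 - y**4 - y**3 + y**2 + y
  leading term x*y**4: subtract (-y**4)·f_2 from 2*x*y**4 - x*y**2 - 2*x*y - 2*y**10 - y**8 + 2*y**7 + 2*y**5 - y**4 - y**3 + y**2 + y → -x*y**2 - 2*x*y - 2*y**10 - y**8 + y**7 + 2*y**5 + y**4 - y**3 + y**2 + y
  leading term x*y**2: subtract (-2*y**2)·f_2 from -x*y**2 - 2*x*y - 2*y**10 - y**8 + y**7 + 2*y**5 + y**4 - y**3 + y**2 + y → -2*x*y - 2*y**10 - y**8 + y**7 + y**4 - y**3 + y
  leading term x*y: subtract (y)·f_2 from -2*x*y - 2*y**10 - y**8 + y**7 + y**4 - y**3 + y → -2*y**10 - y**8 + y**7 + 2*y**4 - y**3 - y
  leading term y**10: subtract (2*y**3)·g_3 from -2*y**10 - y**8 + y**7 + 2*y**4 - y**3 - y → -y**8 + 2*y**7 + 2*y**5 + y**4 - y**3 - y
  leading term y**8: subtract (y)·g_3 from -y**8 + 2*y**7 + 2*y**5 + y**4 - y**3 - y → 2*y**7 + y**4 + 2*y**2 - y
  leading term y**7: subtract (-2)·g_3 from 2*y**7 + y**4 + 2*y**2 - y → 0
  remainder 0.

S(f_2,g_3): leading monomials are coprime, so the S-polynomial reduces to 0 (Buchberger's first criterion).
Every S-polynomial of the final basis reduces to 0, so we have a Gröbner basis.
Inter-reduce: drop elements whose leading term is divisible by another's, tail-reduce, and make monic.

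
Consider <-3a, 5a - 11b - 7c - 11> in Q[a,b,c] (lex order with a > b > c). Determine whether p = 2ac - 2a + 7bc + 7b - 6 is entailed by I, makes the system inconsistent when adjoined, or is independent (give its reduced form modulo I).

First compute the reduced Gröbner basis of I by Buchberger's algorithm.
f_1 = -3a, LT = a.
f_2 = 5a - 11b - 7c - 11, LT = a.

S(f_1,f_2): lcm = a. S = \tfrac{11}{5}b + \tfrac{7}{5}c + \tfrac{11}{5}.
  leading term b: no divisor's leading term divides it; move \tfrac{11}{5}b to the remainder.
  leading term c: no divisor's leading term divides it; move \tfrac{7}{5}c to the remainder.
  leading term 1: no divisor's leading term divides it; move \tfrac{11}{5} to the remainder.
  remainder \tfrac{11}{5}b + \tfrac{7}{5}c + \tfrac{11}{5} ≠ 0; add h_3 = \tfrac{11}{5}b + \tfrac{7}{5}c + \tfrac{11}{5} to the basis.

The other S-polynomials (S(f_1,h_3), S(f_2,h_3)) all reduce to 0 modulo the current basis, so we have a Gröbner basis.
Inter-reduce: drop elements whose leading term is divisible by another's, tail-reduce, and make monic.
Reduced Gröbner basis: {a, b + \tfrac{7}{11}c + 1}.
Label its elements g_1 = a, g_2 = b + \tfrac{7}{11}c + 1.

Reduce p = 2ac - 2a + 7bc + 7b - 6 modulo G:
  leading term ac: subtract (2c)·g_1 from 2ac - 2a + 7bc + 7b - 6 → -2a + 7bc + 7b - 6
  leading term a: subtract (-2)·g_1 from -2a + 7bc + 7b - 6 → 7bc + 7b - 6
  leading term bc: subtract (7c)·g_2 from 7bc + 7b - 6 → 7b - \tfrac{49}{11}c^{2} - 7c - 6
  leading term b: subtract (7)·g_2 from 7b - \tfrac{49}{11}c^{2} - 7c - 6 → -\tfrac{49}{11}c^{2} - \tfrac{126}{11}c - 13
  leading term c^{2}: no divisor's leading term divides it; move -\tfrac{49}{11}c^{2} to the remainder.
  leading term c: no divisor's leading term divides it; move -\tfrac{126}{11}c to the remainder.
  leading term 1: no divisor's leading term divides it; move -13 to the remainder.
  normal form = -\tfrac{49}{11}c^{2} - \tfrac{126}{11}c - 13.
The normal form is nonzero, so p ∉ I. Since p minus its normal form lies in I, I + (p) = I + (r) where r = -\tfrac{49}{11}c^{2} - \tfrac{126}{11}c - 13; decide whether this ideal is the whole ring.
Run Buchberger on G together with r (pairs among the g_i already reduce to 0 since G is a Gröbner basis):
g_1 = a, LT = a.
g_2 = b + \tfrac{7}{11}c + 1, LT = b.
r = -\tfrac{49}{11}c^{2} - \tfrac{126}{11}c - 13, LT = c^{2}.

The S-polynomials (S(g_1,g_2), S(g_1,r), S(g_2,r)) all reduce to 0 modulo the current basis, so we have a Gröbner basis.
Inter-reduce: drop elements whose leading term is divisible by another's, tail-reduce, and make monic.
Reduced Gröbner basis: {a, b + \tfrac{7}{11}c + 1, c^{2} + \tfrac{18}{7}c + \tfrac{143}{49}}.
The reduced Gröbner basis of I + (p) is {a, b + \tfrac{7}{11}c + 1, c^{2} + \tfrac{18}{7}c + \tfrac{143}{49}} ≠ {1}, a proper ideal, so the enlarged system stays consistent: p is independent of I, with normal form -\tfrac{49}{11}c^{2} - \tfrac{126}{11}c - 13.

2ac - 2a + 7bc + 7b - 6 is independent of I; its normal form modulo I is -\tfrac{49}{11}c^{2} - \tfrac{126}{11}c - 13.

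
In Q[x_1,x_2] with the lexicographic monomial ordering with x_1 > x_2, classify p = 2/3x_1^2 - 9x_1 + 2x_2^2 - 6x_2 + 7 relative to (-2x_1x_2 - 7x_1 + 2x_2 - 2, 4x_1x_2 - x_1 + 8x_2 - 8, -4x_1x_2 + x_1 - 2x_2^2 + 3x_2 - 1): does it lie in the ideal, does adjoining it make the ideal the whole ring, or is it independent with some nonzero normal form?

First compute the reduced Gröbner basis of I by Buchberger's algorithm.
f_1 = -2x_1x_2 - 7x_1 + 2x_2 - 2, LT = x_1x_2.
f_2 = 4x_1x_2 - x_1 + 8x_2 - 8, LT = x_1x_2.
f_3 = -4x_1x_2 + x_1 - 2x_2^2 + 3x_2 - 1, LT = x_1x_2.

S(f_1,f_2): lcm = x_1x_2. S = 15/4x_1 - 3x_2 + 3.
  leading term x_1: no divisor's leading term divides it; move 15/4x_1 to the remainder.
  leading term x_2: no divisor's leading term divides it; move -3x_2 to the remainder.
  leading term 1: no divisor's leading term divides it; move 3 to the remainder.
  remainder 15/4x_1 - 3x_2 + 3 ≠ 0; add h_4 = 15/4x_1 - 3x_2 + 3 to the basis.

S(f_1,f_3): lcm = x_1x_2. S = 15/4x_1 - 1/2x_2^2 - 1/4x_2 + 3/4.
  leading term x_1: subtract (1)·h_4 from 15/4x_1 - 1/2x_2^2 - 1/4x_2 + 3/4 → -1/2x_2^2 + 11/4x_2 - 9/4
  leading term x_2^2: no divisor's leading term divides it; move -1/2x_2^2 to the remainder.
  leading term x_2: no divisor's leading term divides it; move 11/4x_2 to the remainder.
  leading term 1: no divisor's leading term divides it; move -9/4 to the remainder.
  remainder -1/2x_2^2 + 11/4x_2 - 9/4 ≠ 0; add h_5 = -1/2x_2^2 + 11/4x_2 - 9/4 to the basis.

S(f_1,h_4): lcm = x_1x_2. S = 7/2x_1 + 4/5x_2^2 - 9/5x_2 + 1.
  leading term x_1: subtract (14/15)·h_4 from 7/2x_1 + 4/5x_2^2 - 9/5x_2 + 1 → 4/5x_2^2 + x_2 - 9/5
  leading term x_2^2: subtract (-8/5)·h_5 from 4/5x_2^2 + x_2 - 9/5 → 27/5x_2 - 27/5
  leading term x_2: no divisor's leading term divides it; move 27/5x_2 to the remainder.
  leading term 1: no divisor's leading term divides it; move -27/5 to the remainder.
  remainder 27/5x_2 - 27/5 ≠ 0; add h_6 = 27/5x_2 - 27/5 to the basis.

The other S-polynomials (S(f_2,f_3), S(f_2,h_4), S(f_3,h_4), S(f_1,h_5), S(f_2,h_5), S(f_3,h_5), S(h_4,h_5), S(f_1,h_6), S(f_2,h_6), S(f_3,h_6), S(h_4,h_6), S(h_5,h_6)) all reduce to 0 modulo the current basis, so we have a Gröbner basis.
Inter-reduce: drop elements whose leading term is divisible by another's, tail-reduce, and make monic.
Reduced Gröbner basis: {x_1, x_2 - 1}.
Label its elements g_1 = x_1, g_2 = x_2 - 1.

Reduce p = 2/3x_1^2 - 9x_1 + 2x_2^2 - 6x_2 + 7 modulo G:
  leading term x_1^2: subtract (2/3x_1)·g_1 from 2/3x_1^2 - 9x_1 + 2x_2^2 - 6x_2 + 7 → -9x_1 + 2x_2^2 - 6x_2 + 7
  leading term x_1: subtract (-9)·g_1 from -9x_1 + 2x_2^2 - 6x_2 + 7 → 2x_2^2 - 6x_2 + 7
  leading term x_2^2: subtract (2x_2)·g_2 from 2x_2^2 - 6x_2 + 7 → -4x_2 + 7
  leading term x_2: subtract (-4)·g_2 from -4x_2 + 7 → 3
  leading term 1: no divisor's leading term divides it; move 3 to the remainder.
  normal form = 3.
The normal form is nonzero, so p ∉ I. Since p minus its normal form lies in I, I + (p) = I + (r) where r = 3; decide whether this ideal is the whole ring.
Here r = 3 is a nonzero constant, hence a unit: 1 ∈ I + (p), the Gröbner basis of I + (p) is {1}, and the enlarged system has no common solution — adjoining p is inconsistent.

Adjoining 2/3x_1^2 - 9x_1 + 2x_2^2 - 6x_2 + 7 makes the ideal the whole ring: the system is inconsistent.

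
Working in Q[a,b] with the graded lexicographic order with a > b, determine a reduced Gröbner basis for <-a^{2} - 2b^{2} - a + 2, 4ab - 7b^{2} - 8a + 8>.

f_1 = -a^{2} - 2b^{2} - a + 2, LT = a^{2}.
f_2 = 4ab - 7b^{2} - 8a + 8, LT = ab.

S(f_1,f_2): lcm = a^{2}b. S = \tfrac{7}{4}ab^{2} + 2b^{3} + 2a^{2} + ab - 2a - 2b.
  reduce S modulo (f_1, f_2):
  remainder \tfrac{81}{16}b^{3} + \tfrac{31}{8}b^{2} + 5a - \tfrac{11}{2}b - 5 ≠ 0; add g_3 = \tfrac{81}{16}b^{3} + \tfrac{31}{8}b^{2} + 5a - \tfrac{11}{2}b - 5 to the basis.

The other S-polynomials (S(f_1,g_3), S(f_2,g_3)) all reduce to 0 modulo the current basis, so we have a Gröbner basis.

G = {b^{3} + \tfrac{62}{81}b^{2} + \tfrac{80}{81}a - \tfrac{88}{81}b - \tfrac{80}{81}, a^{2} + 2b^{2} + a - 2, ab - \tfrac{7}{4}b^{2} - 2a + 2}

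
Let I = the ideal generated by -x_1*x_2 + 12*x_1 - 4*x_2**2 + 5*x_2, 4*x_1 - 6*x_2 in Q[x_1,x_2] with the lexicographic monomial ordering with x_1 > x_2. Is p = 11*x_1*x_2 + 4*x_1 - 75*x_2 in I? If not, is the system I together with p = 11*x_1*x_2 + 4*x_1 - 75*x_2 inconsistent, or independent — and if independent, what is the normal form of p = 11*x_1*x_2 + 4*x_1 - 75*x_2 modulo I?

11*x_1*x_2 + 4*x_1 - 75*x_2 lies in I (it reduces to 0).

First compute the reduced Gröbner basis of I by Buchberger's algorithm.
f_1 = -x_1*x_2 + 12*x_1 - 4*x_2**2 + 5*x_2, LT = x_1*x_2.
f_2 = 4*x_1 - 6*x_2, LT = x_1.

S(f_1,f_2): lcm = x_1*x_2. S = -12*x_1 + 11/2*x_2**2 - 5*x_2.
  leading term x_1: subtract (-3)·f_2 from -12*x_1 + 11/2*x_2**2 - 5*x_2 → 11/2*x_2**2 - 23*x_2
  leading term x_2**2: no divisor's leading term divides it; move 11/2*x_2**2 to the remainder.
  leading term x_2: no divisor's leading term divides it; move -23*x_2 to the remainder.
  remainder 11/2*x_2**2 - 23*x_2 ≠ 0; add h_3 = 11/2*x_2**2 - 23*x_2 to the basis.

S(f_1,h_3): lcm = x_1*x_2**2. S = -86/11*x_1*x_2 + 4*x_2**3 - 5*x_2**2.
  leading term x_1*x_2: subtract (86/11)·f_1 from -86/11*x_1*x_2 + 4*x_2**3 - 5*x_2**2 → -1032/11*x_1 + 4*x_2**3 + 289/11*x_2**2 - 430/11*x_2
  leading term x_1: subtract (-258/11)·f_2 from -1032/11*x_1 + 4*x_2**3 + 289/11*x_2**2 - 430/11*x_2 → 4*x_2**3 + 289/11*x_2**2 - 1978/11*x_2
  leading term x_2**3: subtract (8/11*x_2)·h_3 from 4*x_2**3 + 289/11*x_2**2 - 1978/11*x_2 → 43*x_2**2 - 1978/11*x_2
  leading term x_2**2: subtract (86/11)·h_3 from 43*x_2**2 - 1978/11*x_2 → 0
  remainder 0.

S(f_2,h_3): leading monomials are coprime, so the S-polynomial reduces to 0 (Buchberger's first criterion).
Every S-polynomial of the final basis reduces to 0, so we have a Gröbner basis.
Inter-reduce: drop elements whose leading term is divisible by another's, tail-reduce, and make monic.
Reduced Gröbner basis: {x_1 - 3/2*x_2, x_2**2 - 46/11*x_2}.
Label its elements g_1 = x_1 - 3/2*x_2, g_2 = x_2**2 - 46/11*x_2.

Reduce p = 11*x_1*x_2 + 4*x_1 - 75*x_2 modulo G:
  leading term x_1*x_2: subtract (11*x_2)·g_1 from 11*x_1*x_2 + 4*x_1 - 75*x_2 → 4*x_1 + 33/2*x_2**2 - 75*x_2
  leading term x_1: subtract (4)·g_1 from 4*x_1 + 33/2*x_2**2 - 75*x_2 → 33/2*x_2**2 - 69*x_2
  leading term x_2**2: subtract (33/2)·g_2 from 33/2*x_2**2 - 69*x_2 → 0
  normal form = 0.
Since the normal form is 0, p ∈ I.

Ideal membership is decidable via reduction modulo a Gröbner basis.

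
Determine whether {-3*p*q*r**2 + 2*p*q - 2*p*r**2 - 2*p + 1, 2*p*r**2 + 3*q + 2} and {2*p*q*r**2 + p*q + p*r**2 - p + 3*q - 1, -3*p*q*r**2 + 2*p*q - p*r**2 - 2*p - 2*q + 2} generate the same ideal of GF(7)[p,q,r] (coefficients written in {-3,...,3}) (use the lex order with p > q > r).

Yes, the ideals are equal.

Since reduced Gröbner bases are canonical representatives of ideals under a given ordering, it suffices to compute and compare them.
Buchberger on the first generating set:
f_1 = -3*p*q*r**2 + 2*p*q - 2*p*r**2 - 2*p + 1, LT = p*q*r**2.
f_2 = 2*p*r**2 + 3*q + 2, LT = p*r**2.

S(f_1,f_2): lcm = p*q*r**2. S = -3*p*q + 3*p*r**2 + 3*p + 2*q**2 - q + 2.
  reduce S modulo (f_1, f_2):
  remainder -3*p*q + 3*p + 2*q**2 - 2*q - 1 ≠ 0; add g_3 = -3*p*q + 3*p + 2*q**2 - 2*q - 1 to the basis.

S(f_1,g_3): lcm = p*q*r**2. S = -3*p*q - 3*p*r**2 + 3*p + 3*q**2*r**2 - 3*q*r**2 + 2*r**2 + 2.
  reduce S modulo (f_1, f_2, g_3):
  remainder 3*q**2*r**2 - 2*q**2 - 3*q*r**2 + 3*q + 2*r**2 - 1 ≠ 0; add g_4 = 3*q**2*r**2 - 2*q**2 - 3*q*r**2 + 3*q + 2*r**2 - 1 to the basis.

The other S-polynomials (S(f_2,g_3), S(f_1,g_4), S(f_2,g_4), S(g_3,g_4)) all reduce to 0 modulo the current basis, so we have a Gröbner basis.
Inter-reduce: drop elements whose leading term is divisible by another's, tail-reduce, and make monic.
Reduced Gröbner basis: {p*q - p - 3*q**2 + 3*q - 2, p*r**2 - 2*q + 1, q**2*r**2 - 3*q**2 - q*r**2 + q + 3*r**2 + 2}.

Buchberger on the second generating set:
h_1 = 2*p*q*r**2 + p*q + p*r**2 - p + 3*q - 1, LT = p*q*r**2.
h_2 = -3*p*q*r**2 + 2*p*q - p*r**2 - 2*p - 2*q + 2, LT = p*q*r**2.

S(h_1,h_2): lcm = p*q*r**2. S = -p*r**2 + 2*q - 1.
  reduce S modulo (h_1, h_2):
  remainder -p*r**2 + 2*q - 1 ≠ 0; add k_3 = -p*r**2 + 2*q - 1 to the basis.

S(h_1,k_3): lcm = p*q*r**2. S = -3*p*q - 3*p*r**2 + 3*p + 2*q**2 - 3*q + 3.
  reduce S modulo (h_1, h_2, k_3):
  remainder -3*p*q + 3*p + 2*q**2 - 2*q - 1 ≠ 0; add k_4 = -3*p*q + 3*p + 2*q**2 - 2*q - 1 to the basis.

S(h_1,k_4): lcm = p*q*r**2. S = -3*p*q - 2*p*r**2 + 3*p + 3*q**2*r**2 - 3*q*r**2 - 2*q + 2*r**2 + 3.
  reduce S modulo (h_1, h_2, k_3, k_4):
  remainder 3*q**2*r**2 - 2*q**2 - 3*q*r**2 + 3*q + 2*r**2 - 1 ≠ 0; add k_5 = 3*q**2*r**2 - 2*q**2 - 3*q*r**2 + 3*q + 2*r**2 - 1 to the basis.

The other S-polynomials (S(h_2,k_3), S(h_2,k_4), S(k_3,k_4), S(h_1,k_5), S(h_2,k_5), S(k_3,k_5), S(k_4,k_5)) all reduce to 0 modulo the current basis, so we have a Gröbner basis.
Inter-reduce: drop elements whose leading term is divisible by another's, tail-reduce, and make monic.
Reduced Gröbner basis: {p*q - p - 3*q**2 + 3*q - 2, p*r**2 - 2*q + 1, q**2*r**2 - 3*q**2 - q*r**2 + q + 3*r**2 + 2}.

Same reduced basis, so the two generating sets span the same ideal.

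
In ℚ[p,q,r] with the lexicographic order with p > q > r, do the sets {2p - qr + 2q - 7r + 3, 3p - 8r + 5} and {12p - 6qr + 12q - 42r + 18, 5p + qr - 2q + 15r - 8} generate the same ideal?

For a fixed monomial order, each ideal has a unique reduced Gröbner basis; comparing bases decides equality.
Buchberger on the first generating set:
f_1 = 2p - qr + 2q - 7r + 3, LT = p.
f_2 = 3p - 8r + 5, LT = p.

S(f_1,f_2): lcm = p. S = -½qr + q - ⅚r - ⅙.
  leading term qr: no divisor's leading term divides it; move -½qr to the remainder.
  leading term q: no divisor's leading term divides it; move q to the remainder.
  leading term r: no divisor's leading term divides it; move -⅚r to the remainder.
  leading term 1: no divisor's leading term divides it; move -⅙ to the remainder.
  remainder -½qr + q - ⅚r - ⅙ ≠ 0; add g_3 = -½qr + q - ⅚r - ⅙ to the basis.

S(f_1,g_3): leading monomials are coprime, so the S-polynomial reduces to 0 (Buchberger's first criterion).
S(f_2,g_3): leading monomials are coprime, so the S-polynomial reduces to 0 (Buchberger's first criterion).
Every S-polynomial of the final basis reduces to 0, so we have a Gröbner basis.
Inter-reduce: drop elements whose leading term is divisible by another's, tail-reduce, and make monic.
Reduced Gröbner basis: {p - 8/3r + 5/3, qr - 2q + 5/3r + ⅓}.

Buchberger on the second generating set:
h_1 = 12p - 6qr + 12q - 42r + 18, LT = p.
h_2 = 5p + qr - 2q + 15r - 8, LT = p.

S(h_1,h_2): lcm = p. S = -7/10qr + 7/5q - 13/2r + 31/10.
  leading term qr: no divisor's leading term divides it; move -7/10qr to the remainder.
  leading term q: no divisor's leading term divides it; move 7/5q to the remainder.
  leading term r: no divisor's leading term divides it; move -13/2r to the remainder.
  leading term 1: no divisor's leading term divides it; move 31/10 to the remainder.
  remainder -7/10qr + 7/5q - 13/2r + 31/10 ≠ 0; add k_3 = -7/10qr + 7/5q - 13/2r + 31/10 to the basis.

S(h_1,k_3): leading monomials are coprime, so the S-polynomial reduces to 0 (Buchberger's first criterion).
S(h_2,k_3): leading monomials are coprime, so the S-polynomial reduces to 0 (Buchberger's first criterion).
Every S-polynomial of the final basis reduces to 0, so we have a Gröbner basis.
Inter-reduce: drop elements whose leading term is divisible by another's, tail-reduce, and make monic.
Reduced Gröbner basis: {p + 8/7r - 5/7, qr - 2q + 65/7r - 31/7}.

The bases are distinct; the ideals are different.

No, the ideals differ.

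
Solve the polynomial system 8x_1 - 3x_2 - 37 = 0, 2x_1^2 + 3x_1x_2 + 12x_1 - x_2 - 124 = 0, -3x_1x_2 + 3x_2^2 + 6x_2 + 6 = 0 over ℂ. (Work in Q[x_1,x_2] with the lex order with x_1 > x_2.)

{(5, 1)}

Compute a lex Gröbner basis by Buchberger's algorithm.
f_1 = 8x_1 - 3x_2 - 37, LT = x_1.
f_2 = 2x_1^2 + 3x_1x_2 + 12x_1 - x_2 - 124, LT = x_1^2.
f_3 = -3x_1x_2 + 3x_2^2 + 6x_2 + 6, LT = x_1x_2.

S(f_1,f_2): lcm = x_1^2. S = -15/8x_1x_2 - 85/8x_1 + 1/2x_2 + 62.
  leading term x_1x_2: subtract (-15/64x_2)·f_1 from -15/8x_1x_2 - 85/8x_1 + 1/2x_2 + 62 → -85/8x_1 - 45/64x_2^2 - 523/64x_2 + 62
  leading term x_1: subtract (-85/64)·f_1 from -85/8x_1 - 45/64x_2^2 - 523/64x_2 + 62 → -45/64x_2^2 - 389/32x_2 + 823/64
  leading term x_2^2: no divisor's leading term divides it; move -45/64x_2^2 to the remainder.
  leading term x_2: no divisor's leading term divides it; move -389/32x_2 to the remainder.
  leading term 1: no divisor's leading term divides it; move 823/64 to the remainder.
  remainder -45/64x_2^2 - 389/32x_2 + 823/64 ≠ 0; add h_4 = -45/64x_2^2 - 389/32x_2 + 823/64 to the basis.

S(f_1,f_3): lcm = x_1x_2. S = 5/8x_2^2 - 21/8x_2 + 2.
  leading term x_2^2: subtract (-8/9)·h_4 from 5/8x_2^2 - 21/8x_2 + 2 → -967/72x_2 + 967/72
  leading term x_2: no divisor's leading term divides it; move -967/72x_2 to the remainder.
  leading term 1: no divisor's leading term divides it; move 967/72 to the remainder.
  remainder -967/72x_2 + 967/72 ≠ 0; add h_5 = -967/72x_2 + 967/72 to the basis.

The other S-polynomials (S(f_2,f_3), S(f_1,h_4), S(f_2,h_4), S(f_3,h_4), S(f_1,h_5), S(f_2,h_5), S(f_3,h_5), S(h_4,h_5)) all reduce to 0 modulo the current basis, so we have a Gröbner basis.
Inter-reduce: drop elements whose leading term is divisible by another's, tail-reduce, and make monic.
Reduced Gröbner basis: {x_1 - 5, x_2 - 1}.

The lex basis is triangular: the last element involves only x_2. Solving x_2 - 1 = 0 gives x_2 ∈ {1}; substituting each value into the earlier elements determines the remaining variables.
  x_2 = 1: the earlier basis element becomes x_1 - 5 = 0, giving x_1 = 5 — point (5, 1).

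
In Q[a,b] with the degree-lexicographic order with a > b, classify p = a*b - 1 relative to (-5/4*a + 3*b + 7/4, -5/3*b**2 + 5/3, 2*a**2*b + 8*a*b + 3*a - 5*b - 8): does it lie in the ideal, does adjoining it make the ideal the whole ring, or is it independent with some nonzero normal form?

a*b - 1 lies in I (it reduces to 0).

First compute the reduced Gröbner basis of I by Buchberger's algorithm.
f_1 = -5/4*a + 3*b + 7/4, LT = a.
f_2 = -5/3*b**2 + 5/3, LT = b**2.
f_3 = 2*a**2*b + 8*a*b + 3*a - 5*b - 8, LT = a**2*b.

S(f_1,f_3): lcm = a**2*b. S = -12/5*a*b**2 - 27/5*a*b - 3/2*a + 5/2*b + 4.
  reduce S modulo (f_1, f_2, f_3):
  remainder -721/50*b - 721/50 ≠ 0; add h_4 = -721/50*b - 721/50 to the basis.

The other S-polynomials (S(f_1,f_2), S(f_2,f_3), S(f_1,h_4), S(f_2,h_4), S(f_3,h_4)) all reduce to 0 modulo the current basis, so we have a Gröbner basis.
Inter-reduce: drop elements whose leading term is divisible by another's, tail-reduce, and make monic.
Reduced Gröbner basis: {a + 1, b + 1}.
Label its elements g_1 = a + 1, g_2 = b + 1.

Reduce p = a*b - 1 modulo G:
  leading term a*b: subtract (b)·g_1 from a*b - 1 → -b - 1
  leading term b: subtract (-1)·g_2 from -b - 1 → 0
  normal form = 0.
Since the normal form is 0, p ∈ I.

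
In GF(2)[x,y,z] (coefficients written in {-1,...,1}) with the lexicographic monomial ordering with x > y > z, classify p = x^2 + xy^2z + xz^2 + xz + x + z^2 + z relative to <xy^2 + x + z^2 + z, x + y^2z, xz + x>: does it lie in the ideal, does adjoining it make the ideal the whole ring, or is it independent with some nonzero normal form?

First compute the reduced Gröbner basis of I by Buchberger's algorithm.
f_1 = xy^2 + x + z^2 + z, LT = xy^2.
f_2 = x + y^2z, LT = x.
f_3 = xz + x, LT = xz.

S(f_1,f_2): lcm = xy^2. S = x + y^4z + z^2 + z.
  leading term x: subtract (1)·f_2 from x + y^4z + z^2 + z → y^4z + y^2z + z^2 + z
  leading term y^4z: no divisor's leading term divides it; move y^4z to the remainder.
  leading term y^2z: no divisor's leading term divides it; move y^2z to the remainder.
  leading term z^2: no divisor's leading term divides it; move z^2 to the remainder.
  leading term z: no divisor's leading term divides it; move z to the remainder.
  remainder y^4z + y^2z + z^2 + z ≠ 0; add h_4 = y^4z + y^2z + z^2 + z to the basis.

S(f_1,f_3): lcm = xy^2z. S = xy^2 + xz + z^3 + z^2.
  leading term xy^2: subtract (1)·f_1 from xy^2 + xz + z^3 + z^2 → xz + x + z^3 + z
  leading term xz: subtract (z)·f_2 from xz + x + z^3 + z → x + y^2z^2 + z^3 + z
  leading term x: subtract (1)·f_2 from x + y^2z^2 + z^3 + z → y^2z^2 + y^2z + z^3 + z
  leading term y^2z^2: no divisor's leading term divides it; move y^2z^2 to the remainder.
  leading term y^2z: no divisor's leading term divides it; move y^2z to the remainder.
  leading term z^3: no divisor's leading term divides it; move z^3 to the remainder.
  leading term z: no divisor's leading term divides it; move z to the remainder.
  remainder y^2z^2 + y^2z + z^3 + z ≠ 0; add h_5 = y^2z^2 + y^2z + z^3 + z to the basis.

S(f_2,f_3): lcm = xz. S = x + y^2z^2.
  leading term x: subtract (1)·f_2 from x + y^2z^2 → y^2z^2 + y^2z
  leading term y^2z^2: subtract (1)·h_5 from y^2z^2 + y^2z → z^3 + z
  leading term z^3: no divisor's leading term divides it; move z^3 to the remainder.
  leading term z: no divisor's leading term divides it; move z to the remainder.
  remainder z^3 + z ≠ 0; add h_6 = z^3 + z to the basis.

The other S-polynomials (S(f_1,h_4), S(f_2,h_4), S(f_3,h_4), S(f_1,h_5), S(f_2,h_5), S(f_3,h_5), S(h_4,h_5), S(f_1,h_6), S(f_2,h_6), S(f_3,h_6), S(h_4,h_6), S(h_5,h_6)) all reduce to 0 modulo the current basis, so we have a Gröbner basis.
Inter-reduce: drop elements whose leading term is divisible by another's, tail-reduce, and make monic.
Reduced Gröbner basis: {x + y^2z, y^4z + y^2z + z^2 + z, y^2z^2 + y^2z, z^3 + z}.
Label its elements g_1 = x + y^2z, g_2 = y^4z + y^2z + z^2 + z, g_3 = y^2z^2 + y^2z, g_4 = z^3 + z.

Reduce p = x^2 + xy^2z + xz^2 + xz + x + z^2 + z modulo G:
  leading term x^2: subtract (x)·g_1 from x^2 + xy^2z + xz^2 + xz + x + z^2 + z → xz^2 + xz + x + z^2 + z
  leading term xz^2: subtract (z^2)·g_1 from xz^2 + xz + x + z^2 + z → xz + x + y^2z^3 + z^2 + z
  leading term xz: subtract (z)·g_1 from xz + x + y^2z^3 + z^2 + z → x + y^2z^3 + y^2z^2 + z^2 + z
  leading term x: subtract (1)·g_1 from x + y^2z^3 + y^2z^2 + z^2 + z → y^2z^3 + y^2z^2 + y^2z + z^2 + z
  leading term y^2z^3: subtract (z)·g_3 from y^2z^3 + y^2z^2 + y^2z + z^2 + z → y^2z + z^2 + z
  leading term y^2z: no divisor's leading term divides it; move y^2z to the remainder.
  leading term z^2: no divisor's leading term divides it; move z^2 to the remainder.
  leading term z: no divisor's leading term divides it; move z to the remainder.
  normal form = y^2z + z^2 + z.
The normal form is nonzero, so p ∉ I. Since p minus its normal form lies in I, I + (p) = I + (r) where r = y^2z + z^2 + z; decide whether this ideal is the whole ring.
Run Buchberger on G together with r (pairs among the g_i already reduce to 0 since G is a Gröbner basis):
g_1 = x + y^2z, LT = x.
g_2 = y^4z + y^2z + z^2 + z, LT = y^4z.
g_3 = y^2z^2 + y^2z, LT = y^2z^2.
g_4 = z^3 + z, LT = z^3.
r = y^2z + z^2 + z, LT = y^2z.

The S-polynomials (S(g_1,g_2), S(g_1,g_3), S(g_1,g_4), S(g_1,r), S(g_2,g_3), S(g_2,g_4), S(g_2,r), S(g_3,g_4), S(g_3,r), S(g_4,r)) all reduce to 0 modulo the current basis, so we have a Gröbner basis.
Inter-reduce: drop elements whose leading term is divisible by another's, tail-reduce, and make monic.
Reduced Gröbner basis: {x + z^2 + z, y^2z + z^2 + z, z^3 + z}.
The reduced Gröbner basis of I + (p) is {x + z^2 + z, y^2z + z^2 + z, z^3 + z} ≠ {1}, a proper ideal, so the enlarged system stays consistent: p is independent of I, with normal form y^2z + z^2 + z.

x^2 + xy^2z + xz^2 + xz + x + z^2 + z is independent of I; its normal form modulo I is y^2z + z^2 + z.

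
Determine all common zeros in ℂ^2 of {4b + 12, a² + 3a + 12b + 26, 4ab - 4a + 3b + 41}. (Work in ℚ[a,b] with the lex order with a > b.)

{(2, -3)}

Compute a lex Gröbner basis by Buchberger's algorithm.
f_1 = 4b + 12, LT = b.
f_2 = a² + 3a + 12b + 26, LT = a².
f_3 = 4ab - 4a + 3b + 41, LT = ab.

S(f_1,f_3): lcm = ab. S = 4a - ¾b - 41/4.
  reduce S modulo (f_1, f_2, f_3):
  remainder 4a - 8 ≠ 0; add h_4 = 4a - 8 to the basis.

The other S-polynomials (S(f_1,f_2), S(f_2,f_3), S(f_1,h_4), S(f_2,h_4), S(f_3,h_4)) all reduce to 0 modulo the current basis, so we have a Gröbner basis.
Inter-reduce: drop elements whose leading term is divisible by another's, tail-reduce, and make monic.
Reduced Gröbner basis: {a - 2, b + 3}.

The lex basis is triangular: the last element involves only b. Solving b + 3 = 0 gives b ∈ {-3}; substituting each value into the earlier elements determines the remaining variables.
  b = -3: the earlier basis element becomes a - 2 = 0, giving a = 2 — point (2, -3).
A lex Gröbner basis triangularizes the system, enabling back-substitution.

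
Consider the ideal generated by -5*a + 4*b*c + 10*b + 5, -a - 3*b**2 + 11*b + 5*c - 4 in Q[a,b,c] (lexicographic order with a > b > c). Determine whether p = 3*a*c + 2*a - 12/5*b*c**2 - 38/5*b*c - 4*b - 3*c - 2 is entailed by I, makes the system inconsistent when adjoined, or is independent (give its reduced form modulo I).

3*a*c + 2*a - 12/5*b*c**2 - 38/5*b*c - 4*b - 3*c - 2 lies in I (it reduces to 0).

First compute the reduced Gröbner basis of I by Buchberger's algorithm.
f_1 = -5*a + 4*b*c + 10*b + 5, LT = a.
f_2 = -a - 3*b**2 + 11*b + 5*c - 4, LT = a.

S(f_1,f_2): lcm = a. S = -3*b**2 - 4/5*b*c + 9*b + 5*c - 5.
  reduce S modulo (f_1, f_2):
  remainder -3*b**2 - 4/5*b*c + 9*b + 5*c - 5 ≠ 0; add h_3 = -3*b**2 - 4/5*b*c + 9*b + 5*c - 5 to the basis.

The other S-polynomials (S(f_1,h_3), S(f_2,h_3)) all reduce to 0 modulo the current basis, so we have a Gröbner basis.
Inter-reduce: drop elements whose leading term is divisible by another's, tail-reduce, and make monic.
Reduced Gröbner basis: {a - 4/5*b*c - 2*b - 1, b**2 + 4/15*b*c - 3*b - 5/3*c + 5/3}.
Label its elements g_1 = a - 4/5*b*c - 2*b - 1, g_2 = b**2 + 4/15*b*c - 3*b - 5/3*c + 5/3.

Reduce p = 3*a*c + 2*a - 12/5*b*c**2 - 38/5*b*c - 4*b - 3*c - 2 modulo G:
  leading term a*c: subtract (3*c)·g_1 from 3*a*c + 2*a - 12/5*b*c**2 - 38/5*b*c - 4*b - 3*c - 2 → 2*a - 8/5*b*c - 4*b - 2
  leading term a: subtract (2)·g_1 from 2*a - 8/5*b*c - 4*b - 2 → 0
  normal form = 0.
Since the normal form is 0, p ∈ I.

Ideal membership is decidable via reduction modulo a Gröbner basis.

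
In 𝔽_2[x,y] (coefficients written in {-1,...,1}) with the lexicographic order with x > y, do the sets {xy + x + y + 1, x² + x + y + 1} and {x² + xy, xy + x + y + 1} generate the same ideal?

Equality of ideals is decidable: compute both reduced Gröbner bases (unique for the ordering) and check whether they agree.
Buchberger on the first generating set:
f_1 = xy + x + y + 1, LT = xy.
f_2 = x² + x + y + 1, LT = x².

S(f_1,f_2): lcm = x²y. S = x² + x + y² + y.
  leading term x²: subtract (1)·f_2 from x² + x + y² + y → y² + 1
  leading term y²: no divisor's leading term divides it; move y² to the remainder.
  leading term 1: no divisor's leading term divides it; move 1 to the remainder.
  remainder y² + 1 ≠ 0; add g_3 = y² + 1 to the basis.

S(f_1,g_3): lcm = xy². S = xy + x + y² + y.
  leading term xy: subtract (1)·f_1 from xy + x + y² + y → y² + 1
  leading term y²: subtract (1)·g_3 from y² + 1 → 0
  remainder 0.

S(f_2,g_3): leading monomials are coprime, so the S-polynomial reduces to 0 (Buchberger's first criterion).
Every S-polynomial of the final basis reduces to 0, so we have a Gröbner basis.
Inter-reduce: drop elements whose leading term is divisible by another's, tail-reduce, and make monic.
Reduced Gröbner basis: {x² + x + y + 1, xy + x + y + 1, y² + 1}.

Buchberger on the second generating set:
h_1 = x² + xy, LT = x².
h_2 = xy + x + y + 1, LT = xy.

S(h_1,h_2): lcm = x²y. S = x² + xy² + xy + x.
  leading term x²: subtract (1)·h_1 from x² + xy² + xy + x → xy² + x
  leading term xy²: subtract (y)·h_2 from xy² + x → xy + x + y² + y
  leading term xy: subtract (1)·h_2 from xy + x + y² + y → y² + 1
  leading term y²: no divisor's leading term divides it; move y² to the remainder.
  leading term 1: no divisor's leading term divides it; move 1 to the remainder.
  remainder y² + 1 ≠ 0; add k_3 = y² + 1 to the basis.

S(h_1,k_3): leading monomials are coprime, so the S-polynomial reduces to 0 (Buchberger's first criterion).
S(h_2,k_3): lcm = xy². S = xy + x + y² + y.
  leading term xy: subtract (1)·h_2 from xy + x + y² + y → y² + 1
  leading term y²: subtract (1)·k_3 from y² + 1 → 0
  remainder 0.

Every S-polynomial of the final basis reduces to 0, so we have a Gröbner basis.
Inter-reduce: drop elements whose leading term is divisible by another's, tail-reduce, and make monic.
Reduced Gröbner basis: {x² + x + y + 1, xy + x + y + 1, y² + 1}.

The two bases agree; hence the ideals are identical.

Yes, the ideals are equal.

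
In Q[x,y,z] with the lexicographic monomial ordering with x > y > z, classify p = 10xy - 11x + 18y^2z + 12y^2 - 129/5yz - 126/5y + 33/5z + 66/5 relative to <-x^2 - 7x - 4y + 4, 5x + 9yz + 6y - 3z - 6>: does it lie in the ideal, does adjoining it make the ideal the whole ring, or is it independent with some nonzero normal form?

10xy - 11x + 18y^2z + 12y^2 - 129/5yz - 126/5y + 33/5z + 66/5 lies in I (it reduces to 0).

First compute the reduced Gröbner basis of I by Buchberger's algorithm.
f_1 = -x^2 - 7x - 4y + 4, LT = x^2.
f_2 = 5x + 9yz + 6y - 3z - 6, LT = x.

S(f_1,f_2): lcm = x^2. S = -9/5xyz - 6/5xy + 3/5xz + 41/5x + 4y - 4.
  leading term xyz: subtract (-9/25yz)·f_2 from -9/5xyz - 6/5xy + 3/5xz + 41/5x + 4y - 4 → -6/5xy + 3/5xz + 41/5x + 81/25y^2z^2 + 54/25y^2z - 27/25yz^2 - 54/25yz + 4y - 4
  leading term xy: subtract (-6/25y)·f_2 from -6/5xy + 3/5xz + 41/5x + 81/25y^2z^2 + 54/25y^2z - 27/25yz^2 - 54/25yz + 4y - 4 → 3/5xz + 41/5x + 81/25y^2z^2 + 108/25y^2z + 36/25y^2 - 27/25yz^2 - 72/25yz + 64/25y - 4
  leading term xz: subtract (3/25z)·f_2 from 3/5xz + 41/5x + 81/25y^2z^2 + 108/25y^2z + 36/25y^2 - 27/25yz^2 - 72/25yz + 64/25y - 4 → 41/5x + 81/25y^2z^2 + 108/25y^2z + 36/25y^2 - 54/25yz^2 - 18/5yz + 64/25y + 9/25z^2 + 18/25z - 4
  leading term x: subtract (41/25)·f_2 from 41/5x + 81/25y^2z^2 + 108/25y^2z + 36/25y^2 - 54/25yz^2 - 18/5yz + 64/25y + 9/25z^2 + 18/25z - 4 → 81/25y^2z^2 + 108/25y^2z + 36/25y^2 - 54/25yz^2 - 459/25yz - 182/25y + 9/25z^2 + 141/25z + 146/25
  leading term y^2z^2: no divisor's leading term divides it; move 81/25y^2z^2 to the remainder.
  leading term y^2z: no divisor's leading term divides it; move 108/25y^2z to the remainder.
  leading term y^2: no divisor's leading term divides it; move 36/25y^2 to the remainder.
  leading term yz^2: no divisor's leading term divides it; move -54/25yz^2 to the remainder.
  leading term yz: no divisor's leading term divides it; move -459/25yz to the remainder.
  leading term y: no divisor's leading term divides it; move -182/25y to the remainder.
  leading term z^2: no divisor's leading term divides it; move 9/25z^2 to the remainder.
  leading term z: no divisor's leading term divides it; move 141/25z to the remainder.
  leading term 1: no divisor's leading term divides it; move 146/25 to the remainder.
  remainder 81/25y^2z^2 + 108/25y^2z + 36/25y^2 - 54/25yz^2 - 459/25yz - 182/25y + 9/25z^2 + 141/25z + 146/25 ≠ 0; add h_3 = 81/25y^2z^2 + 108/25y^2z + 36/25y^2 - 54/25yz^2 - 459/25yz - 182/25y + 9/25z^2 + 141/25z + 146/25 to the basis.

The other S-polynomials (S(f_1,h_3), S(f_2,h_3)) all reduce to 0 modulo the current basis, so we have a Gröbner basis.
Inter-reduce: drop elements whose leading term is divisible by another's, tail-reduce, and make monic.
Reduced Gröbner basis: {x + 9/5yz + 6/5y - 3/5z - 6/5, y^2z^2 + 4/3y^2z + 4/9y^2 - 2/3yz^2 - 17/3yz - 182/81y + 1/9z^2 + 47/27z + 146/81}.
Label its elements g_1 = x + 9/5yz + 6/5y - 3/5z - 6/5, g_2 = y^2z^2 + 4/3y^2z + 4/9y^2 - 2/3yz^2 - 17/3yz - 182/81y + 1/9z^2 + 47/27z + 146/81.

Reduce p = 10xy - 11x + 18y^2z + 12y^2 - 129/5yz - 126/5y + 33/5z + 66/5 modulo G:
  leading term xy: subtract (10y)·g_1 from 10xy - 11x + 18y^2z + 12y^2 - 129/5yz - 126/5y + 33/5z + 66/5 → -11x - 99/5yz - 66/5y + 33/5z + 66/5
  leading term x: subtract (-11)·g_1 from -11x - 99/5yz - 66/5y + 33/5z + 66/5 → 0
  normal form = 0.
Since the normal form is 0, p ∈ I.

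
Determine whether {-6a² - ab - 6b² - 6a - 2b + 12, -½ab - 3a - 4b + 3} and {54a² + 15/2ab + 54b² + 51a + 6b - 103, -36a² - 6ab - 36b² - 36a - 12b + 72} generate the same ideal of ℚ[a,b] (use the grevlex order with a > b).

No, the ideals differ.

Two ideals are equal iff their reduced Gröbner bases coincide (the reduced basis is unique for a fixed ordering).
Buchberger on the first generating set:
f_1 = -6a² - ab - 6b² - 6a - 2b + 12, LT = a².
f_2 = -½ab - 3a - 4b + 3, LT = ab.

S(f_1,f_2): lcm = a²b. S = ⅙ab² + b³ - 6a² - 7ab + ⅓b² + 6a - 2b.
  leading term ab²: subtract (-⅓b)·f_2 from ⅙ab² + b³ - 6a² - 7ab + ⅓b² + 6a - 2b → b³ - 6a² - 8ab - b² + 6a - b
  leading term b³: no divisor's leading term divides it; move b³ to the remainder.
  leading term a²: subtract (1)·f_1 from -6a² - 8ab - b² + 6a - b → -7ab + 5b² + 12a + b - 12
  leading term ab: subtract (14)·f_2 from -7ab + 5b² + 12a + b - 12 → 5b² + 54a + 57b - 54
  leading term b²: no divisor's leading term divides it; move 5b² to the remainder.
  leading term a: no divisor's leading term divides it; move 54a to the remainder.
  leading term b: no divisor's leading term divides it; move 57b to the remainder.
  leading term 1: no divisor's leading term divides it; move -54 to the remainder.
  remainder b³ + 5b² + 54a + 57b - 54 ≠ 0; add g_3 = b³ + 5b² + 54a + 57b - 54 to the basis.

S(f_1,g_3): leading monomials are coprime, so the S-polynomial reduces to 0 (Buchberger's first criterion).
S(f_2,g_3): lcm = ab³. S = ab² + 8b³ - 54a² - 57ab - 6b² + 54a.
  leading term ab²: subtract (-2b)·f_2 from ab² + 8b³ - 54a² - 57ab - 6b² + 54a → 8b³ - 54a² - 63ab - 14b² + 54a + 6b
  leading term b³: subtract (8)·g_3 from 8b³ - 54a² - 63ab - 14b² + 54a + 6b → -54a² - 63ab - 54b² - 378a - 450b + 432
  leading term a²: subtract (9)·f_1 from -54a² - 63ab - 54b² - 378a - 450b + 432 → -54ab - 324a - 432b + 324
  leading term ab: subtract (108)·f_2 from -54ab - 324a - 432b + 324 → 0
  remainder 0.

Every S-polynomial of the final basis reduces to 0, so we have a Gröbner basis.
Inter-reduce: drop elements whose leading term is divisible by another's, tail-reduce, and make monic.
Reduced Gröbner basis: {b³ + 5b² + 54a + 57b - 54, a² + b² - b - 1, ab + 6a + 8b - 6}.

Buchberger on the second generating set:
h_1 = 54a² + 15/2ab + 54b² + 51a + 6b - 103, LT = a².
h_2 = -36a² - 6ab - 36b² - 36a - 12b + 72, LT = a².

S(h_1,h_2): lcm = a². S = -1/36ab - 1/18a - 2/9b + 5/54.
  leading term ab: no divisor's leading term divides it; move -1/36ab to the remainder.
  leading term a: no divisor's leading term divides it; move -1/18a to the remainder.
  leading term b: no divisor's leading term divides it; move -2/9b to the remainder.
  leading term 1: no divisor's leading term divides it; move 5/54 to the remainder.
  remainder -1/36ab - 1/18a - 2/9b + 5/54 ≠ 0; add k_3 = -1/36ab - 1/18a - 2/9b + 5/54 to the basis.

S(h_1,k_3): lcm = a²b. S = 5/36ab² + b³ - 2a² - 127/18ab + 1/9b² + 10/3a - 103/54b.
  leading term ab²: subtract (-5b)·k_3 from 5/36ab² + b³ - 2a² - 127/18ab + 1/9b² + 10/3a - 103/54b → b³ - 2a² - 22/3ab - b² + 10/3a - 13/9b
  leading term b³: no divisor's leading term divides it; move b³ to the remainder.
  leading term a²: subtract (-1/27)·h_1 from -2a² - 22/3ab - b² + 10/3a - 13/9b → -127/18ab + b² + 47/9a - 11/9b - 103/27
  leading term ab: subtract (254)·k_3 from -127/18ab + b² + 47/9a - 11/9b - 103/27 → b² + 58/3a + 497/9b - 82/3
  leading term b²: no divisor's leading term divides it; move b² to the remainder.
  leading term a: no divisor's leading term divides it; move 58/3a to the remainder.
  leading term b: no divisor's leading term divides it; move 497/9b to the remainder.
  leading term 1: no divisor's leading term divides it; move -82/3 to the remainder.
  remainder b³ + b² + 58/3a + 497/9b - 82/3 ≠ 0; add k_4 = b³ + b² + 58/3a + 497/9b - 82/3 to the basis.

S(h_2,k_3): lcm = a²b. S = ⅙ab² + b³ - 2a² - 7ab + ⅓b² + 10/3a - 2b.
  leading term ab²: subtract (-6b)·k_3 from ⅙ab² + b³ - 2a² - 7ab + ⅓b² + 10/3a - 2b → b³ - 2a² - 22/3ab - b² + 10/3a - 13/9b
  leading term b³: subtract (1)·k_4 from b³ - 2a² - 22/3ab - b² + 10/3a - 13/9b → -2a² - 22/3ab - 2b² - 16a - 170/3b + 82/3
  leading term a²: subtract (-1/27)·h_1 from -2a² - 22/3ab - 2b² - 16a - 170/3b + 82/3 → -127/18ab - 127/9a - 508/9b + 635/27
  leading term ab: subtract (254)·k_3 from -127/18ab - 127/9a - 508/9b + 635/27 → 0
  remainder 0.

S(h_1,k_4): leading monomials are coprime, so the S-polynomial reduces to 0 (Buchberger's first criterion).
S(h_2,k_4): leading monomials are coprime, so the S-polynomial reduces to 0 (Buchberger's first criterion).
S(k_3,k_4): lcm = ab³. S = ab² + 8b³ - 58/3a² - 497/9ab - 10/3b² + 82/3a.
  leading term ab²: subtract (-36b)·k_3 from ab² + 8b³ - 58/3a² - 497/9ab - 10/3b² + 82/3a → 8b³ - 58/3a² - 515/9ab - 34/3b² + 82/3a + 10/3b
  leading term b³: subtract (8)·k_4 from 8b³ - 58/3a² - 515/9ab - 34/3b² + 82/3a + 10/3b → -58/3a² - 515/9ab - 58/3b² - 382/3a - 3946/9b + 656/3
  leading term a²: subtract (-29/81)·h_1 from -58/3a² - 515/9ab - 58/3b² - 382/3a - 3946/9b + 656/3 → -2945/54ab - 2945/27a - 11780/27b + 14725/81
  leading term ab: subtract (5890/3)·k_3 from -2945/54ab - 2945/27a - 11780/27b + 14725/81 → 0
  remainder 0.

Every S-polynomial of the final basis reduces to 0, so we have a Gröbner basis.
Inter-reduce: drop elements whose leading term is divisible by another's, tail-reduce, and make monic.
Reduced Gröbner basis: {b³ + b² + 58/3a + 497/9b - 82/3, a² + b² + ⅔a - b - 13/9, ab + 2a + 8b - 10/3}.

The bases are distinct; the ideals are different.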